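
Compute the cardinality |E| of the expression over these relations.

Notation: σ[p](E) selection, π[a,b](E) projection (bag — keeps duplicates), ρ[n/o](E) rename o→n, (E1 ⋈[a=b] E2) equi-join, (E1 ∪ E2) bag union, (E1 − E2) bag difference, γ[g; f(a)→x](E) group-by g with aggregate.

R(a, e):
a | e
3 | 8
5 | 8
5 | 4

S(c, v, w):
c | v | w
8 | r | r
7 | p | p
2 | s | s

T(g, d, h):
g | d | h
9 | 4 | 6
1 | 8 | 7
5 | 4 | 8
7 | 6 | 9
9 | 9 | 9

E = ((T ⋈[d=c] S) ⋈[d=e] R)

Per-node cardinality:
  T → 5
  S → 3
  (T ⋈[d=c] S) → 1
  R → 3
  ((T ⋈[d=c] S) ⋈[d=e] R) → 2

|E| = 2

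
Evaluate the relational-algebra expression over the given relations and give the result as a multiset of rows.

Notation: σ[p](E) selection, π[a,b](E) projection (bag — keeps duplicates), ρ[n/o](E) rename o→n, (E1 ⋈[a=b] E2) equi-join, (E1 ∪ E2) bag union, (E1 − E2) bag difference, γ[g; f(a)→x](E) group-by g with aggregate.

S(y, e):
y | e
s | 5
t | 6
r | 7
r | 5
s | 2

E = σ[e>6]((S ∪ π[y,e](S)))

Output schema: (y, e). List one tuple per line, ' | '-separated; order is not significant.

Row counts bottom-up:
  S → 5
  S → 5
  π[y,e](S) → 5
  (S ∪ π[y,e](S)) → 10
  σ[e>6]((S ∪ π[y,e](S))) → 2

== RESULT ==
y | e
r | 7
r | 7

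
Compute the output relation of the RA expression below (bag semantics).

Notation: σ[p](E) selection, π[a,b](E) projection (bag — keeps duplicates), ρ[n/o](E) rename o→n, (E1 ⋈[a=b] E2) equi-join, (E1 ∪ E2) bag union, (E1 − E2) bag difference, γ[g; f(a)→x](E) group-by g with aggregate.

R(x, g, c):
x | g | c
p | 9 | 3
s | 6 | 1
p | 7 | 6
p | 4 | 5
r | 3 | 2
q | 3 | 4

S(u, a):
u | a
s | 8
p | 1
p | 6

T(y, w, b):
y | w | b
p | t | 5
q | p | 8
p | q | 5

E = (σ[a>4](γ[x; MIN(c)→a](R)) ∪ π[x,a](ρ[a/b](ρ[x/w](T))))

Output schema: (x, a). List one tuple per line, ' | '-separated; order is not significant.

Subexpression sizes:
  R → 6
  γ[x; MIN(c)→a](R) → 4
  σ[a>4](γ[x; MIN(c)→a](R)) → 0
  T → 3
  ρ[x/w](T) → 3
  ρ[a/b](ρ[x/w](T)) → 3
  π[x,a](ρ[a/b](ρ[x/w](T))) → 3
  (σ[a>4](γ[x; MIN(c)→a](R)) ∪ π[x,a](ρ[a/b](ρ[x/w](T)))) → 3

== RESULT ==
x | a
p | 8
q | 5
t | 5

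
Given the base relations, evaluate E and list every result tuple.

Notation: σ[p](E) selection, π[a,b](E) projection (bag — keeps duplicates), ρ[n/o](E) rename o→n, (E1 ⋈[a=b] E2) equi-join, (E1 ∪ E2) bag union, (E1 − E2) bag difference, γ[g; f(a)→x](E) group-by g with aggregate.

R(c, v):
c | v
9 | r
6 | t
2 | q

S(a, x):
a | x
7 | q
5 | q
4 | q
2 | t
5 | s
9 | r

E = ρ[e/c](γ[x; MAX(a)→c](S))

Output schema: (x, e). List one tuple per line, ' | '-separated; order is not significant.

Row counts bottom-up:
  S → 6
  γ[x; MAX(a)→c](S) → 4
  ρ[e/c](γ[x; MAX(a)→c](S)) → 4

== RESULT ==
x | e
q | 7
r | 9
s | 5
t | 2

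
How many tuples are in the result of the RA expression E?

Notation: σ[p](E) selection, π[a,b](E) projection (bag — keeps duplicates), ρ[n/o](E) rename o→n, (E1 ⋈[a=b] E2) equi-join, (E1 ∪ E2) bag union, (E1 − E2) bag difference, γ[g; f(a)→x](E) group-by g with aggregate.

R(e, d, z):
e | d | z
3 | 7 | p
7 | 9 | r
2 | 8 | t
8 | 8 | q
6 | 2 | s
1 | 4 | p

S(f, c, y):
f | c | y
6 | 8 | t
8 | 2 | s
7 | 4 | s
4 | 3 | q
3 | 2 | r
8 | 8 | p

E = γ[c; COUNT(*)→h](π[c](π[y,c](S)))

Row counts bottom-up:
  S → 6
  π[y,c](S) → 6
  π[c](π[y,c](S)) → 6
  γ[c; COUNT(*)→h](π[c](π[y,c](S))) → 4

|E| = 4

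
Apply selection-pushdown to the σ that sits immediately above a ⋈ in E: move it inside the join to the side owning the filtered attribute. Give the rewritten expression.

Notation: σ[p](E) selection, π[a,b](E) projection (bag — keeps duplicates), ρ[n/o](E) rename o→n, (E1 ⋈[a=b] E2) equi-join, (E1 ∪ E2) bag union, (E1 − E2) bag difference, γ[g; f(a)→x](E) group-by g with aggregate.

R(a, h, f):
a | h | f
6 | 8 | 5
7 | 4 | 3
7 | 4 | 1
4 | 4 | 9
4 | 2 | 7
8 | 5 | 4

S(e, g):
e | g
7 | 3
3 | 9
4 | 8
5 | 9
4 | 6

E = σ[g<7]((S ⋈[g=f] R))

σ filters on g, owned by the left side.
E' = (σ[g<7](S) ⋈[g=f] R)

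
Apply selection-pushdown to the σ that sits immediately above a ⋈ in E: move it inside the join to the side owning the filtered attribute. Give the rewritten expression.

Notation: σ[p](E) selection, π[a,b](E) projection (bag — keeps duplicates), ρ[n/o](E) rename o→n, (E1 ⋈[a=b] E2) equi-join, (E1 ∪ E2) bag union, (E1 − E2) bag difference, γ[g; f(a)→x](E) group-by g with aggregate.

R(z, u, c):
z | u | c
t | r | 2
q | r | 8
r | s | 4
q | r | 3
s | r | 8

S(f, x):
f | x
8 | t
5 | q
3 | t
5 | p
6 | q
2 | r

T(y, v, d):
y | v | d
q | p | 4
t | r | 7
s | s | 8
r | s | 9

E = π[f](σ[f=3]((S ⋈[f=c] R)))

σ filters on f, owned by the left side.
E' = π[f]((σ[f=3](S) ⋈[f=c] R))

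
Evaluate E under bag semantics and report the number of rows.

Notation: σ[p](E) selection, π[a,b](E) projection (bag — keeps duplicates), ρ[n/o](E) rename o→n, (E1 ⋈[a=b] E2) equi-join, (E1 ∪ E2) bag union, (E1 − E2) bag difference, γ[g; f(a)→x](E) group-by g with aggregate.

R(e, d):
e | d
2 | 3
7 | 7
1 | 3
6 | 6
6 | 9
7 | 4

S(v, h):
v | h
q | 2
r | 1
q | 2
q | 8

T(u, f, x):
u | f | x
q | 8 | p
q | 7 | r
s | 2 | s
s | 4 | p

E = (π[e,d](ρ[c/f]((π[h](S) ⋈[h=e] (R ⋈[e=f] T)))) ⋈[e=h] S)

Subexpression sizes:
  S → 4
  π[h](S) → 4
  R → 6
  T → 4
  (R ⋈[e=f] T) → 3
  (π[h](S) ⋈[h=e] (R ⋈[e=f] T)) → 2
  ρ[c/f]((π[h](S) ⋈[h=e] (R ⋈[e=f] T))) → 2
  π[e,d](ρ[c/f]((π[h](S) ⋈[h=e] (R ⋈[e=f] T)))) → 2
  S → 4
  (π[e,d](ρ[c/f]((π[h](S) ⋈[h=e] (R ⋈[e=f] T)))) ⋈[e=h] S) → 4

|E| = 4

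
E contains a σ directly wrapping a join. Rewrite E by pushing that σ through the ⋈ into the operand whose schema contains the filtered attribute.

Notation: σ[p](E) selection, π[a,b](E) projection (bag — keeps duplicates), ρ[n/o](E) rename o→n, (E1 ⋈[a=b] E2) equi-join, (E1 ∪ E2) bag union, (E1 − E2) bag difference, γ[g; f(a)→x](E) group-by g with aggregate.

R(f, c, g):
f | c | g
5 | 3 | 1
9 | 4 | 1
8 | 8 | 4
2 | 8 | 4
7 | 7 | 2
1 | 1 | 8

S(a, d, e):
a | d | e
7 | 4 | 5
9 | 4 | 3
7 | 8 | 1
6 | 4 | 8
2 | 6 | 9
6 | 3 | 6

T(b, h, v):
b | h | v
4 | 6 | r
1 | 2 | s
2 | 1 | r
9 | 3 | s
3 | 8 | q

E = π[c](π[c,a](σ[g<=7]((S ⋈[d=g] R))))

σ filters on g, owned by the right side.
E' = π[c](π[c,a]((S ⋈[d=g] σ[g<=7](R))))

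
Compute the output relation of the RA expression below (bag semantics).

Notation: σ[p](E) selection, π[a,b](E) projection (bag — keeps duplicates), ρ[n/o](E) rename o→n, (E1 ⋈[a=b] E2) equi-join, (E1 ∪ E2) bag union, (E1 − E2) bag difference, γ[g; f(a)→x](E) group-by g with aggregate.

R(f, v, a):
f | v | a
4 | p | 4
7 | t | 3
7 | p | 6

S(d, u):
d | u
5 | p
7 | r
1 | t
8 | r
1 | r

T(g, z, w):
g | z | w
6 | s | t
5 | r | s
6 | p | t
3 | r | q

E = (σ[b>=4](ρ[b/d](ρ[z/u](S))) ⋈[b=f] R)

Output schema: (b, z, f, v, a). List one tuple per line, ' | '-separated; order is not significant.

Per-node cardinality:
  S → 5
  ρ[z/u](S) → 5
  ρ[b/d](ρ[z/u](S)) → 5
  σ[b>=4](ρ[b/d](ρ[z/u](S))) → 3
  R → 3
  (σ[b>=4](ρ[b/d](ρ[z/u](S))) ⋈[b=f] R) → 2

== RESULT ==
b | z | f | v | a
7 | r | 7 | p | 6
7 | r | 7 | t | 3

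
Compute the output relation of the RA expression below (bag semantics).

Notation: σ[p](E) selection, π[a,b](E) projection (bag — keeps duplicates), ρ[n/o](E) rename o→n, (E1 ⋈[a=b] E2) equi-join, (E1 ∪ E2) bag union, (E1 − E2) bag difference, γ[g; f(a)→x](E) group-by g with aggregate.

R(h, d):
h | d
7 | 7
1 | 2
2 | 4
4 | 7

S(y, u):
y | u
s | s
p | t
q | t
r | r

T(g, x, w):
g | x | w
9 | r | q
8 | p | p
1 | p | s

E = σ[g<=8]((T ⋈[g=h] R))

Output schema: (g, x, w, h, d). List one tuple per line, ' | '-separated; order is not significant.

Stepwise |·|:
  T → 3
  R → 4
  (T ⋈[g=h] R) → 1
  σ[g<=8]((T ⋈[g=h] R)) → 1

== RESULT ==
g | x | w | h | d
1 | p | s | 1 | 2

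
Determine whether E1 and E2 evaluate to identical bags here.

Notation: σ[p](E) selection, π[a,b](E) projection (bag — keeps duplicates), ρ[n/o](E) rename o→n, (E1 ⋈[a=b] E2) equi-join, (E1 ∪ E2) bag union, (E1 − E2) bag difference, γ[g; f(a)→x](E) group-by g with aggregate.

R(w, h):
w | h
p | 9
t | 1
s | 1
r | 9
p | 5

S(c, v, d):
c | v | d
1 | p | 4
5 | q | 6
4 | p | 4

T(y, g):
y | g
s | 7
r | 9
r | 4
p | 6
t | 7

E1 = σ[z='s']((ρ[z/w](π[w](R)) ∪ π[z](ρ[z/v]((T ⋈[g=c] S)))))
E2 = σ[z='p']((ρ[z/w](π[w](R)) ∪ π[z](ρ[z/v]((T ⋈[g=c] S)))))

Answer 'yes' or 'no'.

E1 subexpression sizes:
  R → 5
  π[w](R) → 5
  ρ[z/w](π[w](R)) → 5
  T → 5
  S → 3
  (T ⋈[g=c] S) → 1
  ρ[z/v]((T ⋈[g=c] S)) → 1
  π[z](ρ[z/v]((T ⋈[g=c] S))) → 1
  (ρ[z/w](π[w](R)) ∪ π[z](ρ[z/v]((T ⋈[g=c] S)))) → 6
  σ[z='s']((ρ[z/w](π[w](R)) ∪ π[z](ρ[z/v]((T ⋈[g=c] S))))) → 1
E2 subexpression sizes:
  R → 5
  π[w](R) → 5
  ρ[z/w](π[w](R)) → 5
  T → 5
  S → 3
  (T ⋈[g=c] S) → 1
  ρ[z/v]((T ⋈[g=c] S)) → 1
  π[z](ρ[z/v]((T ⋈[g=c] S))) → 1
  (ρ[z/w](π[w](R)) ∪ π[z](ρ[z/v]((T ⋈[g=c] S)))) → 6
  σ[z='p']((ρ[z/w](π[w](R)) ∪ π[z](ρ[z/v]((T ⋈[g=c] S))))) → 3

E1 result:
z
s
E2 result:
z
p
p
p
Witness: ('p',) appears 0× in E1 but 3× in E2.

no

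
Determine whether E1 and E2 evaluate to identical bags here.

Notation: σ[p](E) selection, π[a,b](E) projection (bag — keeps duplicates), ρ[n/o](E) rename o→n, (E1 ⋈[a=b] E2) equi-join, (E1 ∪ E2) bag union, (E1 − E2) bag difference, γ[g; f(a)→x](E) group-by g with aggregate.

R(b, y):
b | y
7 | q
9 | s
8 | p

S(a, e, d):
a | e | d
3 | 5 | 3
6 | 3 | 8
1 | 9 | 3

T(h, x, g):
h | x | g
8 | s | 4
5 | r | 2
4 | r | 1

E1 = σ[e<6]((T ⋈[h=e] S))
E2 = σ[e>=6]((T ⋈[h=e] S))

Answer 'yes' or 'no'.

E1 subexpression sizes:
  T → 3
  S → 3
  (T ⋈[h=e] S) → 1
  σ[e<6]((T ⋈[h=e] S)) → 1
E2 subexpression sizes:
  T → 3
  S → 3
  (T ⋈[h=e] S) → 1
  σ[e>=6]((T ⋈[h=e] S)) → 0

E1 result:
h | x | g | a | e | d
5 | r | 2 | 3 | 5 | 3
E2 result:
h | x | g | a | e | d
(0 rows)
Witness: (5, 'r', 2, 3, 5, 3) appears 1× in E1 but 0× in E2.

no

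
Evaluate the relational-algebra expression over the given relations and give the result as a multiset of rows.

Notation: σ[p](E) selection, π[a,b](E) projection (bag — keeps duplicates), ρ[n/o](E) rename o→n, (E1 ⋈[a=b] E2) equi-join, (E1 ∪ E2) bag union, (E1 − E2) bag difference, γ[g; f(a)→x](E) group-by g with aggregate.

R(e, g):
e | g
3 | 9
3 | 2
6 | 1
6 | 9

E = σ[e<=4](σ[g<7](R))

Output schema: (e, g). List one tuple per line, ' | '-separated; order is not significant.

Row counts bottom-up:
  R → 4
  σ[g<7](R) → 2
  σ[e<=4](σ[g<7](R)) → 1

== RESULT ==
e | g
3 | 2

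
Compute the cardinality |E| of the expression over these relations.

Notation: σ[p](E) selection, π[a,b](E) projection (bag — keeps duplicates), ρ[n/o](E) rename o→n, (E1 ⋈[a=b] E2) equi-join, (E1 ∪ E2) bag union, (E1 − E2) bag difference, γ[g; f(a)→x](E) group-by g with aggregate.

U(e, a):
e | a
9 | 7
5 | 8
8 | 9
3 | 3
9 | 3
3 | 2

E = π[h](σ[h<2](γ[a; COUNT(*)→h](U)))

Row counts bottom-up:
  U → 6
  γ[a; COUNT(*)→h](U) → 5
  σ[h<2](γ[a; COUNT(*)→h](U)) → 4
  π[h](σ[h<2](γ[a; COUNT(*)→h](U))) → 4

|E| = 4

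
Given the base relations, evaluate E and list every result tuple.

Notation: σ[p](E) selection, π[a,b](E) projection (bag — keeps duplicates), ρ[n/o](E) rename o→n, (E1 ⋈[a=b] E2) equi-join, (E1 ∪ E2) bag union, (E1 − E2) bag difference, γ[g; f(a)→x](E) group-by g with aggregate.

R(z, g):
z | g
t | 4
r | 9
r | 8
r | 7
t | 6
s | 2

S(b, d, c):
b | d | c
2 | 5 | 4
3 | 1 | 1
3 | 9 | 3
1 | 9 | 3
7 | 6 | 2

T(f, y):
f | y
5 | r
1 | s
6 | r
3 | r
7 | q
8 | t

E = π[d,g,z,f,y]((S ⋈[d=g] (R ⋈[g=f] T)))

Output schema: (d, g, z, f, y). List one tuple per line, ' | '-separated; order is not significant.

Stepwise |·|:
  S → 5
  R → 6
  T → 6
  (R ⋈[g=f] T) → 3
  (S ⋈[d=g] (R ⋈[g=f] T)) → 1
  π[d,g,z,f,y]((S ⋈[d=g] (R ⋈[g=f] T))) → 1

== RESULT ==
d | g | z | f | y
6 | 6 | t | 6 | r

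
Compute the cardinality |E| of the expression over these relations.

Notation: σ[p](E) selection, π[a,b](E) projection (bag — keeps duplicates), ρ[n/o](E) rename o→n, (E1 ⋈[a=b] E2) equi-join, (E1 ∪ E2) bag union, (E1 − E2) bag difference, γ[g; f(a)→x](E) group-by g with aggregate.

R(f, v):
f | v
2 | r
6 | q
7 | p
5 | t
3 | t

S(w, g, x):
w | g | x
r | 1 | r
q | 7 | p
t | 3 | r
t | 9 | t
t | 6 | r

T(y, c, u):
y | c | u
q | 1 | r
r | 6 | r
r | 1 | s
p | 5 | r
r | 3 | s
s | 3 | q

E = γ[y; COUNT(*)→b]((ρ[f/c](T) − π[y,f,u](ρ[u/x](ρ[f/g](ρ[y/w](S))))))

Row counts bottom-up:
  T → 6
  ρ[f/c](T) → 6
  S → 5
  ρ[y/w](S) → 5
  ρ[f/g](ρ[y/w](S)) → 5
  ρ[u/x](ρ[f/g](ρ[y/w](S))) → 5
  π[y,f,u](ρ[u/x](ρ[f/g](ρ[y/w](S)))) → 5
  (ρ[f/c](T) − π[y,f,u](ρ[u/x](ρ[f/g](ρ[y/w](S))))) → 6
  γ[y; COUNT(*)→b]((ρ[f/c](T) − π[y,f,u](ρ[u/x](ρ[f/g](ρ[y/w](S)))))) → 4

|E| = 4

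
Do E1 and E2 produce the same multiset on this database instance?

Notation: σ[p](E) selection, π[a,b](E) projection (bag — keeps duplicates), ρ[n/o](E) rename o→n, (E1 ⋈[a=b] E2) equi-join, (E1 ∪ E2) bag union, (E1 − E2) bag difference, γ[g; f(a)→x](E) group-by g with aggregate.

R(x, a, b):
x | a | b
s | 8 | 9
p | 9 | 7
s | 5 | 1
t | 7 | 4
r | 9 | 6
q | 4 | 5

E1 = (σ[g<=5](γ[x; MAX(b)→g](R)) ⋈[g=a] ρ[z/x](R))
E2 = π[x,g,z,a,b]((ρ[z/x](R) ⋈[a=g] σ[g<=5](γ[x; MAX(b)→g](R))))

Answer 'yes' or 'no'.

E1 subexpression sizes:
  R → 6
  γ[x; MAX(b)→g](R) → 5
  σ[g<=5](γ[x; MAX(b)→g](R)) → 2
  R → 6
  ρ[z/x](R) → 6
  (σ[g<=5](γ[x; MAX(b)→g](R)) ⋈[g=a] ρ[z/x](R)) → 2
E2 subexpression sizes:
  R → 6
  ρ[z/x](R) → 6
  R → 6
  γ[x; MAX(b)→g](R) → 5
  σ[g<=5](γ[x; MAX(b)→g](R)) → 2
  (ρ[z/x](R) ⋈[a=g] σ[g<=5](γ[x; MAX(b)→g](R))) → 2
  π[x,g,z,a,b]((ρ[z/x](R) ⋈[a=g] σ[g<=5](γ[x; MAX(b)→g](R)))) → 2

E1 and E2 produce the same multiset:
x | g | z | a | b
q | 5 | s | 5 | 1
t | 4 | q | 4 | 5

yes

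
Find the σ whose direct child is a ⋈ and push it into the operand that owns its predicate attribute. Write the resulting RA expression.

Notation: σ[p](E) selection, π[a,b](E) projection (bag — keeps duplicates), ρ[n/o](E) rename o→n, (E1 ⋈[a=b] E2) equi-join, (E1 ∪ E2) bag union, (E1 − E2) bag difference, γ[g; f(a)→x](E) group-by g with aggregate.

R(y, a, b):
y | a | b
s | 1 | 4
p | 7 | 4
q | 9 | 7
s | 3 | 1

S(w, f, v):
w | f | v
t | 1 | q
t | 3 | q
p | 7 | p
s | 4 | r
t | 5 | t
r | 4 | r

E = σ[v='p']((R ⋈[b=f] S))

σ filters on v, owned by the right side.
E' = (R ⋈[b=f] σ[v='p'](S))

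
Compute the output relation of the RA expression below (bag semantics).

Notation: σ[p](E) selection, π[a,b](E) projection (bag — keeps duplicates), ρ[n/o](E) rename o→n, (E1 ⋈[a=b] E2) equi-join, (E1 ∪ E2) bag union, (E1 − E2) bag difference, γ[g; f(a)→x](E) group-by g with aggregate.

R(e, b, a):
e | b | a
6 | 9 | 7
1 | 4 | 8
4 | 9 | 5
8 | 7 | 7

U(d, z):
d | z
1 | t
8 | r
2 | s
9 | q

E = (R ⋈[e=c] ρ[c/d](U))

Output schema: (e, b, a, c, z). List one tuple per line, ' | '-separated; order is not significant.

Per-node cardinality:
  R → 4
  U → 4
  ρ[c/d](U) → 4
  (R ⋈[e=c] ρ[c/d](U)) → 2

== RESULT ==
e | b | a | c | z
1 | 4 | 8 | 1 | t
8 | 7 | 7 | 8 | r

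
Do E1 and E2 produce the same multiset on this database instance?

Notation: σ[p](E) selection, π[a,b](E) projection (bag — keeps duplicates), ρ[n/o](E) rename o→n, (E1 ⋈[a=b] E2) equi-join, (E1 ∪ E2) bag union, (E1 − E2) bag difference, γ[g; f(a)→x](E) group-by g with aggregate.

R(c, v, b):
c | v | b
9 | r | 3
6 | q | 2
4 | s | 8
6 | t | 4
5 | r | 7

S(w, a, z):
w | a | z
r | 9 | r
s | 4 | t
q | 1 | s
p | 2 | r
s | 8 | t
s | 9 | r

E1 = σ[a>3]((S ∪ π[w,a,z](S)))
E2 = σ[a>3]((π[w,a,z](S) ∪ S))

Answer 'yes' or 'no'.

E1 subexpression sizes:
  S → 6
  S → 6
  π[w,a,z](S) → 6
  (S ∪ π[w,a,z](S)) → 12
  σ[a>3]((S ∪ π[w,a,z](S))) → 8
E2 subexpression sizes:
  S → 6
  π[w,a,z](S) → 6
  S → 6
  (π[w,a,z](S) ∪ S) → 12
  σ[a>3]((π[w,a,z](S) ∪ S)) → 8

E1 and E2 produce the same multiset:
w | a | z
r | 9 | r
r | 9 | r
s | 4 | t
s | 4 | t
s | 8 | t
s | 8 | t
s | 9 | r
s | 9 | r

yes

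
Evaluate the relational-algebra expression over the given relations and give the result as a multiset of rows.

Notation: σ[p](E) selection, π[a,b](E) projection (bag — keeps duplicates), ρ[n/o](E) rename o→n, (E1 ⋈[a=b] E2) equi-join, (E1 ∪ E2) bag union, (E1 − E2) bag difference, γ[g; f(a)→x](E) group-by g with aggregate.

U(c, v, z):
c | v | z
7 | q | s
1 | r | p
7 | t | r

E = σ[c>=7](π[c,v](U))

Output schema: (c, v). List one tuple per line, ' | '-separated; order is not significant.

Per-node cardinality:
  U → 3
  π[c,v](U) → 3
  σ[c>=7](π[c,v](U)) → 2

== RESULT ==
c | v
7 | q
7 | t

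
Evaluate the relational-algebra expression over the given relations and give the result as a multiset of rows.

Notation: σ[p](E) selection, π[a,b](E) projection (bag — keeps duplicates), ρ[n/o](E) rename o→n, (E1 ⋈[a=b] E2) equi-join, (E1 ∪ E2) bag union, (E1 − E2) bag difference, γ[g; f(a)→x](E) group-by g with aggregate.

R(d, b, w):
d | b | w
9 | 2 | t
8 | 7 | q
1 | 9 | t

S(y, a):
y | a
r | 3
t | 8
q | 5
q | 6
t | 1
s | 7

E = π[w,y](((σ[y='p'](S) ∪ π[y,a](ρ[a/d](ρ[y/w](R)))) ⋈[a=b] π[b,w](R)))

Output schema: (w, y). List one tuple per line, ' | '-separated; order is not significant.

Stepwise |·|:
  S → 6
  σ[y='p'](S) → 0
  R → 3
  ρ[y/w](R) → 3
  ρ[a/d](ρ[y/w](R)) → 3
  π[y,a](ρ[a/d](ρ[y/w](R))) → 3
  (σ[y='p'](S) ∪ π[y,a](ρ[a/d](ρ[y/w](R)))) → 3
  R → 3
  π[b,w](R) → 3
  ((σ[y='p'](S) ∪ π[y,a](ρ[a/d](ρ[y/w](R)))) ⋈[a=b] π[b,w](R)) → 1
  π[w,y](((σ[y='p'](S) ∪ π[y,a](ρ[a/d](ρ[y/w](R)))) ⋈[a=b] π[b,w](R))) → 1

== RESULT ==
w | y
t | t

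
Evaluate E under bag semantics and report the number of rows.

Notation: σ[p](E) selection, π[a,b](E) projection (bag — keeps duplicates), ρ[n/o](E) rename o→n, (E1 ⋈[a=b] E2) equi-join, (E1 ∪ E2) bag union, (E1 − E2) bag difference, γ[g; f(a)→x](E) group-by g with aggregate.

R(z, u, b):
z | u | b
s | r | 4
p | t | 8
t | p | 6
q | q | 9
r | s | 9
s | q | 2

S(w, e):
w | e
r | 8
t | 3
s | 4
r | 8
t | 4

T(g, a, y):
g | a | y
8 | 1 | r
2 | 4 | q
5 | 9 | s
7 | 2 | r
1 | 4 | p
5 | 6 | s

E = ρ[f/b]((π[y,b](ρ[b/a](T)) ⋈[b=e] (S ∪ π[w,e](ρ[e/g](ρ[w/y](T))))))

Subexpression sizes:
  T → 6
  ρ[b/a](T) → 6
  π[y,b](ρ[b/a](T)) → 6
  S → 5
  T → 6
  ρ[w/y](T) → 6
  ρ[e/g](ρ[w/y](T)) → 6
  π[w,e](ρ[e/g](ρ[w/y](T))) → 6
  (S ∪ π[w,e](ρ[e/g](ρ[w/y](T)))) → 11
  (π[y,b](ρ[b/a](T)) ⋈[b=e] (S ∪ π[w,e](ρ[e/g](ρ[w/y](T))))) → 6
  ρ[f/b]((π[y,b](ρ[b/a](T)) ⋈[b=e] (S ∪ π[w,e](ρ[e/g](ρ[w/y](T)))))) → 6

|E| = 6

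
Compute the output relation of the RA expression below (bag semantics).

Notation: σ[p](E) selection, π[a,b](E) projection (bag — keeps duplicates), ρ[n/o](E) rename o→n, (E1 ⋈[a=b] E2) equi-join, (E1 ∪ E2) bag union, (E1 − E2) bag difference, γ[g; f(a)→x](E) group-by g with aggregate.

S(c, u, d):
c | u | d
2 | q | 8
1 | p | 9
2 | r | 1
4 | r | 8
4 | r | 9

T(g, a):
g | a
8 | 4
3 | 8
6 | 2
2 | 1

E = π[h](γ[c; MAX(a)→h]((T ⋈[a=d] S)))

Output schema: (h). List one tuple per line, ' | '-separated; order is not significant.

Per-node cardinality:
  T → 4
  S → 5
  (T ⋈[a=d] S) → 3
  γ[c; MAX(a)→h]((T ⋈[a=d] S)) → 2
  π[h](γ[c; MAX(a)→h]((T ⋈[a=d] S))) → 2

== RESULT ==
h
8
8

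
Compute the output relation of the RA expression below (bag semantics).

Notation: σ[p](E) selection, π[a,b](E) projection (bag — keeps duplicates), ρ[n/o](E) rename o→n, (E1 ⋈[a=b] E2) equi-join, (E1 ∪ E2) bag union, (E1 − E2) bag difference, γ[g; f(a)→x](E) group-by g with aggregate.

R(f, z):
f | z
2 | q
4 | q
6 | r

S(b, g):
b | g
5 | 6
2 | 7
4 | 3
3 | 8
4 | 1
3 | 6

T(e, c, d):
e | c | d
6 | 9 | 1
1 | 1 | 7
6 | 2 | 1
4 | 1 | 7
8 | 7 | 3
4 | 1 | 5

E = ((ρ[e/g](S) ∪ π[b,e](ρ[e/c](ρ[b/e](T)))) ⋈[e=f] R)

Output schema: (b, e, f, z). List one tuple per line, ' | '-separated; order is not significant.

Row counts bottom-up:
  S → 6
  ρ[e/g](S) → 6
  T → 6
  ρ[b/e](T) → 6
  ρ[e/c](ρ[b/e](T)) → 6
  π[b,e](ρ[e/c](ρ[b/e](T))) → 6
  (ρ[e/g](S) ∪ π[b,e](ρ[e/c](ρ[b/e](T)))) → 12
  R → 3
  ((ρ[e/g](S) ∪ π[b,e](ρ[e/c](ρ[b/e](T)))) ⋈[e=f] R) → 3

== RESULT ==
b | e | f | z
3 | 6 | 6 | r
5 | 6 | 6 | r
6 | 2 | 2 | q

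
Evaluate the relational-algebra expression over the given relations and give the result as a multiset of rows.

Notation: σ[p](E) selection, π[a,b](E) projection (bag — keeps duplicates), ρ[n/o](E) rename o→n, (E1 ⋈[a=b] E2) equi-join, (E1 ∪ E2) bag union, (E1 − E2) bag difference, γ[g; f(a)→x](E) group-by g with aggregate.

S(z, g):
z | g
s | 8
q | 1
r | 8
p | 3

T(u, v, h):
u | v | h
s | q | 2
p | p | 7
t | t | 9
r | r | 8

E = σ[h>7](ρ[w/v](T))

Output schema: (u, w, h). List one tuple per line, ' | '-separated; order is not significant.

Per-node cardinality:
  T → 4
  ρ[w/v](T) → 4
  σ[h>7](ρ[w/v](T)) → 2

== RESULT ==
u | w | h
r | r | 8
t | t | 9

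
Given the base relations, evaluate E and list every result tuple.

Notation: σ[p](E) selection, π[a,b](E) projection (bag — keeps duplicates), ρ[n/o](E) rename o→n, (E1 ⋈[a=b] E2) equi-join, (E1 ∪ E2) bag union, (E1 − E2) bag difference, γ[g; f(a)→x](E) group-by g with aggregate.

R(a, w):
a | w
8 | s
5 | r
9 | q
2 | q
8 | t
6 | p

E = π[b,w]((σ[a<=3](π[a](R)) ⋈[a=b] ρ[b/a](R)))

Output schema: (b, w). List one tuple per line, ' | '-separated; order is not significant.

Row counts bottom-up:
  R → 6
  π[a](R) → 6
  σ[a<=3](π[a](R)) → 1
  R → 6
  ρ[b/a](R) → 6
  (σ[a<=3](π[a](R)) ⋈[a=b] ρ[b/a](R)) → 1
  π[b,w]((σ[a<=3](π[a](R)) ⋈[a=b] ρ[b/a](R))) → 1

== RESULT ==
b | w
2 | q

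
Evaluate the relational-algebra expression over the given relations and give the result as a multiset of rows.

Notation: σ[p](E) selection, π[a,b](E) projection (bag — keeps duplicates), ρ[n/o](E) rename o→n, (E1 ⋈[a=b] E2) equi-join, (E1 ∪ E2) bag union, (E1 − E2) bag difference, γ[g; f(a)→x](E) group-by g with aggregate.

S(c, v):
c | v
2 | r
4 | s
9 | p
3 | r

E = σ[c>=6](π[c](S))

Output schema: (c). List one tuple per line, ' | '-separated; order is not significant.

Row counts bottom-up:
  S → 4
  π[c](S) → 4
  σ[c>=6](π[c](S)) → 1

== RESULT ==
c
9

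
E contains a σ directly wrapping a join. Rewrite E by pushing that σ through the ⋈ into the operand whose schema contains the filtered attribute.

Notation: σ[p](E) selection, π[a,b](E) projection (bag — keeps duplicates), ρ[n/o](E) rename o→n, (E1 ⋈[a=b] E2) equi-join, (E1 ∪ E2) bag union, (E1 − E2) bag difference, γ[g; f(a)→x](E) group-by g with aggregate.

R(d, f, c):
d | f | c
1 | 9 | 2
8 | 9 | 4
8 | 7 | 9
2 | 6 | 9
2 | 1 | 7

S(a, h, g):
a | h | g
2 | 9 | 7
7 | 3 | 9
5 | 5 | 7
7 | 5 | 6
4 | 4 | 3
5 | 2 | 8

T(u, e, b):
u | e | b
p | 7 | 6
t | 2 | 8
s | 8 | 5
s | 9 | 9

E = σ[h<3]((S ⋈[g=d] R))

σ filters on h, owned by the left side.
E' = (σ[h<3](S) ⋈[g=d] R)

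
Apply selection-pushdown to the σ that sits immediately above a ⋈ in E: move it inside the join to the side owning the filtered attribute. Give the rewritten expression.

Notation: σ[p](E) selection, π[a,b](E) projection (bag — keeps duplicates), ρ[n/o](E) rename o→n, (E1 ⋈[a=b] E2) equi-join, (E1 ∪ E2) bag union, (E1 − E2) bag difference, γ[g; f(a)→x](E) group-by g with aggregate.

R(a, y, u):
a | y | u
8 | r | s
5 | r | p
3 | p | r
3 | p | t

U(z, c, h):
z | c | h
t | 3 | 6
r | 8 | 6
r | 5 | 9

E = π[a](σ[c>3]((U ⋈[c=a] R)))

σ filters on c, owned by the left side.
E' = π[a]((σ[c>3](U) ⋈[c=a] R))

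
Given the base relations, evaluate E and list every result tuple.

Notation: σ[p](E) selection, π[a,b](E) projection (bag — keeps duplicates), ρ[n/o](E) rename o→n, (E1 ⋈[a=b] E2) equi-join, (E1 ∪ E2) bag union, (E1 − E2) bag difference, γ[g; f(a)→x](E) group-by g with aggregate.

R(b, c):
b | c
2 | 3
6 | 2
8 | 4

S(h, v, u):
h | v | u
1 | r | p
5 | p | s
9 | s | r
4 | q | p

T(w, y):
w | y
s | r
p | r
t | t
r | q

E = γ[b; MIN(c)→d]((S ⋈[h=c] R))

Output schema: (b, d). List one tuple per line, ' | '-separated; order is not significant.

Row counts bottom-up:
  S → 4
  R → 3
  (S ⋈[h=c] R) → 1
  γ[b; MIN(c)→d]((S ⋈[h=c] R)) → 1

== RESULT ==
b | d
8 | 4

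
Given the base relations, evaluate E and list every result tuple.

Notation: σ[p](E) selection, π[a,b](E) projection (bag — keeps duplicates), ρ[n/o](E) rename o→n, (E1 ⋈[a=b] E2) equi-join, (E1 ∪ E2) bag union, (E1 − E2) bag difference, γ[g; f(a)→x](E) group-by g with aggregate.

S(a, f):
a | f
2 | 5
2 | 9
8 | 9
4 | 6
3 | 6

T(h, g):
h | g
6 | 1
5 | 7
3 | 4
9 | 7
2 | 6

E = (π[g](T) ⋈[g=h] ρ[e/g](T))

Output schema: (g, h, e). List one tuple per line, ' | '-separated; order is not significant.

Row counts bottom-up:
  T → 5
  π[g](T) → 5
  T → 5
  ρ[e/g](T) → 5
  (π[g](T) ⋈[g=h] ρ[e/g](T)) → 1

== RESULT ==
g | h | e
6 | 6 | 1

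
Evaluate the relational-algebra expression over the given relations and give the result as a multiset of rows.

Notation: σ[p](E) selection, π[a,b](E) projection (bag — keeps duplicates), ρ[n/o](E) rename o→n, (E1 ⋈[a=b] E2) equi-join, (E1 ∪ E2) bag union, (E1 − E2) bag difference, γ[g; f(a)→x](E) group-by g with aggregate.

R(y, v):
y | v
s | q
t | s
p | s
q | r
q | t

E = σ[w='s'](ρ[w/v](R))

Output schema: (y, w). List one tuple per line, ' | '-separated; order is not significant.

Per-node cardinality:
  R → 5
  ρ[w/v](R) → 5
  σ[w='s'](ρ[w/v](R)) → 2

== RESULT ==
y | w
p | s
t | s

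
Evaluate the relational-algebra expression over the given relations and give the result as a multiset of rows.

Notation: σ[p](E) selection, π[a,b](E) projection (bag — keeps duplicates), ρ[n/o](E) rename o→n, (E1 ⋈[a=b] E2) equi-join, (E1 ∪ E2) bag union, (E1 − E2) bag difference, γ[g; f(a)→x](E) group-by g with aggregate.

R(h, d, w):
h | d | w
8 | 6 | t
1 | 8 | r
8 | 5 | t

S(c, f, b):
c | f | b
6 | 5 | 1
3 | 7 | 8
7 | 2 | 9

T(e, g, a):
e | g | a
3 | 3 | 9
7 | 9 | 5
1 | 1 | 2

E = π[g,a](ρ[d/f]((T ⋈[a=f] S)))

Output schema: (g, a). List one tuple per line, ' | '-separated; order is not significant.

Row counts bottom-up:
  T → 3
  S → 3
  (T ⋈[a=f] S) → 2
  ρ[d/f]((T ⋈[a=f] S)) → 2
  π[g,a](ρ[d/f]((T ⋈[a=f] S))) → 2

== RESULT ==
g | a
1 | 2
9 | 5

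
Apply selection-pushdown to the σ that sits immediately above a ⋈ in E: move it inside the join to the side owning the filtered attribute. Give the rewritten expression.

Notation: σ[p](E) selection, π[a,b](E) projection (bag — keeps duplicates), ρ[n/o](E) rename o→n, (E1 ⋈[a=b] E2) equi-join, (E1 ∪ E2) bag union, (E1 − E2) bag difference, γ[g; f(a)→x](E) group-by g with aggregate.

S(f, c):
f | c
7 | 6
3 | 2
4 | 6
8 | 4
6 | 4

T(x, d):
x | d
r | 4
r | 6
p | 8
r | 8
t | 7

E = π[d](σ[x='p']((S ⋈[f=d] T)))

σ filters on x, owned by the right side.
E' = π[d]((S ⋈[f=d] σ[x='p'](T)))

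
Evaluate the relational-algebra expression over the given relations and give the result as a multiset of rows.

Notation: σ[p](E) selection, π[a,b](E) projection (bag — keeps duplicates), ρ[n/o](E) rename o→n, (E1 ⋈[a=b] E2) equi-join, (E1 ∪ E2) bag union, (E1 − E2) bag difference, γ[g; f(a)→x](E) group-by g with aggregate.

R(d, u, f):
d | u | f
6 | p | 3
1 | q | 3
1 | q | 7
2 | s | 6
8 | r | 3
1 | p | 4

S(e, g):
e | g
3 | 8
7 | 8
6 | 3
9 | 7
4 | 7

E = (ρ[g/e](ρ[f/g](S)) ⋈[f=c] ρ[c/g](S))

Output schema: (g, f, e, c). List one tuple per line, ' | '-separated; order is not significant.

Stepwise |·|:
  S → 5
  ρ[f/g](S) → 5
  ρ[g/e](ρ[f/g](S)) → 5
  S → 5
  ρ[c/g](S) → 5
  (ρ[g/e](ρ[f/g](S)) ⋈[f=c] ρ[c/g](S)) → 9

== RESULT ==
g | f | e | c
3 | 8 | 3 | 8
3 | 8 | 7 | 8
4 | 7 | 4 | 7
4 | 7 | 9 | 7
6 | 3 | 6 | 3
7 | 8 | 3 | 8
7 | 8 | 7 | 8
9 | 7 | 4 | 7
9 | 7 | 9 | 7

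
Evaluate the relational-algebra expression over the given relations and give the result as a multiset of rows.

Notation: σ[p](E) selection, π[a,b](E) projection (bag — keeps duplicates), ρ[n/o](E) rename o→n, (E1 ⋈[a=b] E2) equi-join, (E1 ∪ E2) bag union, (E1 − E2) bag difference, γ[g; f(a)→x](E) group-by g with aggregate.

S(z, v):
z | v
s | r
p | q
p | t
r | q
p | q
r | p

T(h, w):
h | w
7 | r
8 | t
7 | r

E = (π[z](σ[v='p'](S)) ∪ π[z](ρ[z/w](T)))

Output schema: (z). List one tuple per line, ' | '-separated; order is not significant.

Subexpression sizes:
  S → 6
  σ[v='p'](S) → 1
  π[z](σ[v='p'](S)) → 1
  T → 3
  ρ[z/w](T) → 3
  π[z](ρ[z/w](T)) → 3
  (π[z](σ[v='p'](S)) ∪ π[z](ρ[z/w](T))) → 4

== RESULT ==
z
r
r
r
t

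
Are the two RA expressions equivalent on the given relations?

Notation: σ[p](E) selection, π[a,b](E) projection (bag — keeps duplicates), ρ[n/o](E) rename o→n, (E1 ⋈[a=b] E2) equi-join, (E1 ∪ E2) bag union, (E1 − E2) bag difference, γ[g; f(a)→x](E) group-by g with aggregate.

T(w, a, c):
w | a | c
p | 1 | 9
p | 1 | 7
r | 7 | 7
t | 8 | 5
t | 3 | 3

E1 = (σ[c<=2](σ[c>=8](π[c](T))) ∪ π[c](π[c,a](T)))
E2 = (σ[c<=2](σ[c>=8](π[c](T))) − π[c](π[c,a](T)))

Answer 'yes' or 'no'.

E1 row counts bottom-up:
  T → 5
  π[c](T) → 5
  σ[c>=8](π[c](T)) → 1
  σ[c<=2](σ[c>=8](π[c](T))) → 0
  T → 5
  π[c,a](T) → 5
  π[c](π[c,a](T)) → 5
  (σ[c<=2](σ[c>=8](π[c](T))) ∪ π[c](π[c,a](T))) → 5
E2 row counts bottom-up:
  T → 5
  π[c](T) → 5
  σ[c>=8](π[c](T)) → 1
  σ[c<=2](σ[c>=8](π[c](T))) → 0
  T → 5
  π[c,a](T) → 5
  π[c](π[c,a](T)) → 5
  (σ[c<=2](σ[c>=8](π[c](T))) − π[c](π[c,a](T))) → 0

E1 result:
c
3
5
7
7
9
E2 result:
c
(0 rows)
Witness: (7,) appears 2× in E1 but 0× in E2.

no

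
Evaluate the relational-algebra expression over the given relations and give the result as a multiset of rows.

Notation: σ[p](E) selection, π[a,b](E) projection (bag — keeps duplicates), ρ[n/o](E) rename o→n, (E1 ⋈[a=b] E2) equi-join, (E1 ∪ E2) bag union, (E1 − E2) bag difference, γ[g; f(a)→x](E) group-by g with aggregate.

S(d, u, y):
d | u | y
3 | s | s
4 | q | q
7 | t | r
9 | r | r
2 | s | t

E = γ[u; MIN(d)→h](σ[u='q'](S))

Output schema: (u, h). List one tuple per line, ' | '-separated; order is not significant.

Subexpression sizes:
  S → 5
  σ[u='q'](S) → 1
  γ[u; MIN(d)→h](σ[u='q'](S)) → 1

== RESULT ==
u | h
q | 4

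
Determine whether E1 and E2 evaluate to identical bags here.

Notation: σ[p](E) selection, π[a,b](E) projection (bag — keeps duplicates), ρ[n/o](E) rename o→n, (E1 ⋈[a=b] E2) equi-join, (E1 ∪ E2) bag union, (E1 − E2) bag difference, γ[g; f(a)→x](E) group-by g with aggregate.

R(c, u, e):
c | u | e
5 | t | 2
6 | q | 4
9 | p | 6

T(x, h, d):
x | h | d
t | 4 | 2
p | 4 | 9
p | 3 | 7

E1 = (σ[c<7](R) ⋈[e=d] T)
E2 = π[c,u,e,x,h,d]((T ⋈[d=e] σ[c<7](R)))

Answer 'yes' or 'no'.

E1 stepwise |·|:
  R → 3
  σ[c<7](R) → 2
  T → 3
  (σ[c<7](R) ⋈[e=d] T) → 1
E2 stepwise |·|:
  T → 3
  R → 3
  σ[c<7](R) → 2
  (T ⋈[d=e] σ[c<7](R)) → 1
  π[c,u,e,x,h,d]((T ⋈[d=e] σ[c<7](R))) → 1

E1 and E2 produce the same multiset:
c | u | e | x | h | d
5 | t | 2 | t | 4 | 2

yes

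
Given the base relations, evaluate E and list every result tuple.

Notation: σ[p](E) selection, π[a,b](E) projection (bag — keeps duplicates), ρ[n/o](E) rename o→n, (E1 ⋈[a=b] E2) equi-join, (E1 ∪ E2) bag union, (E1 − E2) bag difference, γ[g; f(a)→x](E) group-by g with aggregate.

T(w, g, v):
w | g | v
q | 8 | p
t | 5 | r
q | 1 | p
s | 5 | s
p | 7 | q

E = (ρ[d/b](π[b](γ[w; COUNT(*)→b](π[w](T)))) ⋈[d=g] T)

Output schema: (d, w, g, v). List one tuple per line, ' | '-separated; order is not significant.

Row counts bottom-up:
  T → 5
  π[w](T) → 5
  γ[w; COUNT(*)→b](π[w](T)) → 4
  π[b](γ[w; COUNT(*)→b](π[w](T))) → 4
  ρ[d/b](π[b](γ[w; COUNT(*)→b](π[w](T)))) → 4
  T → 5
  (ρ[d/b](π[b](γ[w; COUNT(*)→b](π[w](T)))) ⋈[d=g] T) → 3

== RESULT ==
d | w | g | v
1 | q | 1 | p
1 | q | 1 | p
1 | q | 1 | p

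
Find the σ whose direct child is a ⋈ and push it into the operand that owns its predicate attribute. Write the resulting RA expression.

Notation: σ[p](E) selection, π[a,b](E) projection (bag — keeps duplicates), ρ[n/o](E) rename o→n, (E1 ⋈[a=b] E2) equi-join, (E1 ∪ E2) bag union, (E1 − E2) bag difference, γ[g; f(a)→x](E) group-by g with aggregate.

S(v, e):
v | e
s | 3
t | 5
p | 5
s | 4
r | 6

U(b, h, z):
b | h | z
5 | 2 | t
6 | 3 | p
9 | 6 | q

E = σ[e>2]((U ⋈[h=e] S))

σ filters on e, owned by the right side.
E' = (U ⋈[h=e] σ[e>2](S))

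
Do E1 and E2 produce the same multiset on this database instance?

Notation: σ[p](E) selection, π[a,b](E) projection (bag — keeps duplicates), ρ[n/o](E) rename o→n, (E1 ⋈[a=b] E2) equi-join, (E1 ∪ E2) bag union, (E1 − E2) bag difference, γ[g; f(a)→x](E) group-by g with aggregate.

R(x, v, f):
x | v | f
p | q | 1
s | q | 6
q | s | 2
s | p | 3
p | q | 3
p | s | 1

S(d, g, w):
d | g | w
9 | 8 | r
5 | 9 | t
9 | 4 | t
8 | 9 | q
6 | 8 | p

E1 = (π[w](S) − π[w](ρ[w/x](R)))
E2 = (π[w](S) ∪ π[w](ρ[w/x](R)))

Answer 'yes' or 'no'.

E1 stepwise |·|:
  S → 5
  π[w](S) → 5
  R → 6
  ρ[w/x](R) → 6
  π[w](ρ[w/x](R)) → 6
  (π[w](S) − π[w](ρ[w/x](R))) → 3
E2 stepwise |·|:
  S → 5
  π[w](S) → 5
  R → 6
  ρ[w/x](R) → 6
  π[w](ρ[w/x](R)) → 6
  (π[w](S) ∪ π[w](ρ[w/x](R))) → 11

E1 result:
w
r
t
t
E2 result:
w
p
p
p
p
q
q
r
s
s
t
t
Witness: ('q',) appears 0× in E1 but 2× in E2.

no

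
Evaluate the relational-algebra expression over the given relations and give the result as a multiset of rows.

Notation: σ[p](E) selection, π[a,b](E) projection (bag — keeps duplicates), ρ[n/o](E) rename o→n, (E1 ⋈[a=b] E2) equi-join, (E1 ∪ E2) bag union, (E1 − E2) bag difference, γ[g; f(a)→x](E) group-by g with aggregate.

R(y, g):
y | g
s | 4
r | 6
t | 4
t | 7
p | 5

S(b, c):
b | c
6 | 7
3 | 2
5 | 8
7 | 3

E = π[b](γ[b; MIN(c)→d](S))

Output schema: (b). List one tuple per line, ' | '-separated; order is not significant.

Row counts bottom-up:
  S → 4
  γ[b; MIN(c)→d](S) → 4
  π[b](γ[b; MIN(c)→d](S)) → 4

== RESULT ==
b
3
5
6
7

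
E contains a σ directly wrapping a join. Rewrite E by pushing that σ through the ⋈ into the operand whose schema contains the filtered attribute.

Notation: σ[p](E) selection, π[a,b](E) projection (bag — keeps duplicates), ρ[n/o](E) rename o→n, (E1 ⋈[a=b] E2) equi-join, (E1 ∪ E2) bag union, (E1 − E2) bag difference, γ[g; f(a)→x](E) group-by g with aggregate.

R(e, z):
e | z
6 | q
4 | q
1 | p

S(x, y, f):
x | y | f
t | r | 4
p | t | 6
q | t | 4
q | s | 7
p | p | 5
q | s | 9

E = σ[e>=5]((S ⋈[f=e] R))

σ filters on e, owned by the right side.
E' = (S ⋈[f=e] σ[e>=5](R))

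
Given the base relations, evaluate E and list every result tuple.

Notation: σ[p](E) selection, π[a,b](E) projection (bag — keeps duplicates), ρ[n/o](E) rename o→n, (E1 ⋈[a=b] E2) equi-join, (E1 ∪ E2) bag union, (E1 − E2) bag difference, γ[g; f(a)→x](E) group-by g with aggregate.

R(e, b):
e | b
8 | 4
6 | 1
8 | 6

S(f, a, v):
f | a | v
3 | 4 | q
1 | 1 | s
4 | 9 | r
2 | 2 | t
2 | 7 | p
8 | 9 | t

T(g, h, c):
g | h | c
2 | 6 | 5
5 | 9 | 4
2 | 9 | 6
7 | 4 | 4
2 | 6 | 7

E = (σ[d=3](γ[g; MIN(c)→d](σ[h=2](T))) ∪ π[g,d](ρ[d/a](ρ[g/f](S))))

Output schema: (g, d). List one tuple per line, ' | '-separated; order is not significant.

Subexpression sizes:
  T → 5
  σ[h=2](T) → 0
  γ[g; MIN(c)→d](σ[h=2](T)) → 0
  σ[d=3](γ[g; MIN(c)→d](σ[h=2](T))) → 0
  S → 6
  ρ[g/f](S) → 6
  ρ[d/a](ρ[g/f](S)) → 6
  π[g,d](ρ[d/a](ρ[g/f](S))) → 6
  (σ[d=3](γ[g; MIN(c)→d](σ[h=2](T))) ∪ π[g,d](ρ[d/a](ρ[g/f](S)))) → 6

== RESULT ==
g | d
1 | 1
2 | 2
2 | 7
3 | 4
4 | 9
8 | 9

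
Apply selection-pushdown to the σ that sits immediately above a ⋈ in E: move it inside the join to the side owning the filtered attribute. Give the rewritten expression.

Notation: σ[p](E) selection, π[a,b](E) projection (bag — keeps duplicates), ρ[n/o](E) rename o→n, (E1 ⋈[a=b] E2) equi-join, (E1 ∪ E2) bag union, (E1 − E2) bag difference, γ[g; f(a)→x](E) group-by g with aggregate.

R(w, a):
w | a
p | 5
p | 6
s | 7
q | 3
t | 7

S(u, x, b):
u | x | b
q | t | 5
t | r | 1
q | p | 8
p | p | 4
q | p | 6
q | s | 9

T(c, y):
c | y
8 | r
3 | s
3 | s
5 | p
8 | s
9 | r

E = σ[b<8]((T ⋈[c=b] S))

σ filters on b, owned by the right side.
E' = (T ⋈[c=b] σ[b<8](S))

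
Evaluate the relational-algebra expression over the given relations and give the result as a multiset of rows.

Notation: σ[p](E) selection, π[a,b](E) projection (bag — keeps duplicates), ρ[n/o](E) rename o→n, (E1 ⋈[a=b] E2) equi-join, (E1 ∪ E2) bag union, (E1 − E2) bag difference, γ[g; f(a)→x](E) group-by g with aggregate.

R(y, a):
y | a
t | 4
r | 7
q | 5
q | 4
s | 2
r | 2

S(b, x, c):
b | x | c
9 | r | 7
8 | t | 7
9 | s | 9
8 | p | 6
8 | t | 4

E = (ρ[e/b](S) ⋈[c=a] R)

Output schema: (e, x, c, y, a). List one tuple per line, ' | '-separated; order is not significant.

Subexpression sizes:
  S → 5
  ρ[e/b](S) → 5
  R → 6
  (ρ[e/b](S) ⋈[c=a] R) → 4

== RESULT ==
e | x | c | y | a
8 | t | 4 | q | 4
8 | t | 4 | t | 4
8 | t | 7 | r | 7
9 | r | 7 | r | 7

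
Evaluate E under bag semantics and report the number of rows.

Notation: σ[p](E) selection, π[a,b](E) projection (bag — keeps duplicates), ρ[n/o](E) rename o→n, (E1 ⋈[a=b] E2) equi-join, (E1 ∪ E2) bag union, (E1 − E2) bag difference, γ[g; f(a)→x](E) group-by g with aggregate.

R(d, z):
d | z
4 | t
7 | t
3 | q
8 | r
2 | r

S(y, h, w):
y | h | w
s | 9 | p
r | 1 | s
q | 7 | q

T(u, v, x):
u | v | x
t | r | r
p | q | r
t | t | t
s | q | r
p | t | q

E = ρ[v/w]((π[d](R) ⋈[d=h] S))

Stepwise |·|:
  R → 5
  π[d](R) → 5
  S → 3
  (π[d](R) ⋈[d=h] S) → 1
  ρ[v/w]((π[d](R) ⋈[d=h] S)) → 1

|E| = 1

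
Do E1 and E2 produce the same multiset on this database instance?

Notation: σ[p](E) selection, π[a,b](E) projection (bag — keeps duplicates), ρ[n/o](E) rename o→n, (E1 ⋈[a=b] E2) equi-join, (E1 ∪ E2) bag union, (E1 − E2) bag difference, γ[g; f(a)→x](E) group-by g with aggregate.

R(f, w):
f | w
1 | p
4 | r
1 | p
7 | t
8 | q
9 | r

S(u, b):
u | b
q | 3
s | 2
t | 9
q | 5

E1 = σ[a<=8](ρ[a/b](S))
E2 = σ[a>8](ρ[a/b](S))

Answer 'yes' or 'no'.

E1 per-node cardinality:
  S → 4
  ρ[a/b](S) → 4
  σ[a<=8](ρ[a/b](S)) → 3
E2 per-node cardinality:
  S → 4
  ρ[a/b](S) → 4
  σ[a>8](ρ[a/b](S)) → 1

E1 result:
u | a
q | 3
q | 5
s | 2
E2 result:
u | a
t | 9
Witness: ('q', 3) appears 1× in E1 but 0× in E2.

no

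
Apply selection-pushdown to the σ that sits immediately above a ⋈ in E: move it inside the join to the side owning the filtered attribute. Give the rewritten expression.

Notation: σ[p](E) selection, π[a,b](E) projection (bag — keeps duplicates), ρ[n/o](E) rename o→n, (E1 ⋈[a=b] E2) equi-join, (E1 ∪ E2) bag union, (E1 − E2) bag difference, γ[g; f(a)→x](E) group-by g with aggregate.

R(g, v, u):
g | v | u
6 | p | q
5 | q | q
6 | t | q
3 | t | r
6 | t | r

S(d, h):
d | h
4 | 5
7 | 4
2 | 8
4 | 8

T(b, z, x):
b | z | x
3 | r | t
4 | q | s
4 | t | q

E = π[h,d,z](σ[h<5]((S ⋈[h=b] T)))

σ filters on h, owned by the left side.
E' = π[h,d,z]((σ[h<5](S) ⋈[h=b] T))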